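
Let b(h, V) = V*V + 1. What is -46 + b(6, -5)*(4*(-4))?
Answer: -462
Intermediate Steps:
b(h, V) = 1 + V² (b(h, V) = V² + 1 = 1 + V²)
-46 + b(6, -5)*(4*(-4)) = -46 + (1 + (-5)²)*(4*(-4)) = -46 + (1 + 25)*(-16) = -46 + 26*(-16) = -46 - 416 = -462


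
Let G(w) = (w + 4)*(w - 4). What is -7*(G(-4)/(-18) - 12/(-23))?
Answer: -84/23 ≈ -3.6522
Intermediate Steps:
G(w) = (-4 + w)*(4 + w) (G(w) = (4 + w)*(-4 + w) = (-4 + w)*(4 + w))
-7*(G(-4)/(-18) - 12/(-23)) = -7*((-16 + (-4)**2)/(-18) - 12/(-23)) = -7*((-16 + 16)*(-1/18) - 12*(-1/23)) = -7*(0*(-1/18) + 12/23) = -7*(0 + 12/23) = -7*12/23 = -84/23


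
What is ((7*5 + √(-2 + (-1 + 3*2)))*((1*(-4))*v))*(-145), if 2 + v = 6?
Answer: 81200 + 2320*√3 ≈ 85218.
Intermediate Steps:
v = 4 (v = -2 + 6 = 4)
((7*5 + √(-2 + (-1 + 3*2)))*((1*(-4))*v))*(-145) = ((7*5 + √(-2 + (-1 + 3*2)))*((1*(-4))*4))*(-145) = ((35 + √(-2 + (-1 + 6)))*(-4*4))*(-145) = ((35 + √(-2 + 5))*(-16))*(-145) = ((35 + √3)*(-16))*(-145) = (-560 - 16*√3)*(-145) = 81200 + 2320*√3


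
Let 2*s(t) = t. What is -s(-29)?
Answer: 29/2 ≈ 14.500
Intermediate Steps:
s(t) = t/2
-s(-29) = -(-29)/2 = -1*(-29/2) = 29/2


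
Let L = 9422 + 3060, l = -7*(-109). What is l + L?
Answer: 13245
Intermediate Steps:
l = 763
L = 12482
l + L = 763 + 12482 = 13245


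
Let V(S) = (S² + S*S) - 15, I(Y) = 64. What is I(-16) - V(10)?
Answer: -121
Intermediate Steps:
V(S) = -15 + 2*S² (V(S) = (S² + S²) - 15 = 2*S² - 15 = -15 + 2*S²)
I(-16) - V(10) = 64 - (-15 + 2*10²) = 64 - (-15 + 2*100) = 64 - (-15 + 200) = 64 - 1*185 = 64 - 185 = -121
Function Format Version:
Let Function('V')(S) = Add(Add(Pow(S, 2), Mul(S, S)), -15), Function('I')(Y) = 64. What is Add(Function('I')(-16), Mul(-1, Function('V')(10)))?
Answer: -121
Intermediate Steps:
Function('V')(S) = Add(-15, Mul(2, Pow(S, 2))) (Function('V')(S) = Add(Add(Pow(S, 2), Pow(S, 2)), -15) = Add(Mul(2, Pow(S, 2)), -15) = Add(-15, Mul(2, Pow(S, 2))))
Add(Function('I')(-16), Mul(-1, Function('V')(10))) = Add(64, Mul(-1, Add(-15, Mul(2, Pow(10, 2))))) = Add(64, Mul(-1, Add(-15, Mul(2, 100)))) = Add(64, Mul(-1, Add(-15, 200))) = Add(64, Mul(-1, 185)) = Add(64, -185) = -121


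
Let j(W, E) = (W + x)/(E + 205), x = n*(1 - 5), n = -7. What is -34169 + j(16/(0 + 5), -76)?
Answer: -7346283/215 ≈ -34169.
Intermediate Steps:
x = 28 (x = -7*(1 - 5) = -7*(-4) = 28)
j(W, E) = (28 + W)/(205 + E) (j(W, E) = (W + 28)/(E + 205) = (28 + W)/(205 + E))
-34169 + j(16/(0 + 5), -76) = -34169 + (28 + 16/(0 + 5))/(205 - 76) = -34169 + (28 + 16/5)/129 = -34169 + (1/129)*(156/5) = -34169 + 52/215 = -7346283/215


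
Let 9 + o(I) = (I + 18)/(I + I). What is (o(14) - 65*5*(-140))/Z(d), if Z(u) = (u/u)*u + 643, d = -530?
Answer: 318445/791 ≈ 402.59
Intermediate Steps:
o(I) = -9 + (18 + I)/(2*I) (o(I) = -9 + (I + 18)/(I + I) = -9 + (18 + I)/((2*I)) = -9 + (18 + I)*(1/(2*I)) = -9 + (18 + I)/(2*I))
Z(u) = 643 + u (Z(u) = 1*u + 643 = u + 643 = 643 + u)
(o(14) - 65*5*(-140))/Z(d) = ((-17/2 + 9/14) - 65*5*(-140))/(643 - 530) = ((-17/2 + 9*(1/14)) - 325*(-140))/113 = ((-17/2 + 9/14) + 45500)*(1/113) = (-55/7 + 45500)*(1/113) = (318445/7)*(1/113) = 318445/791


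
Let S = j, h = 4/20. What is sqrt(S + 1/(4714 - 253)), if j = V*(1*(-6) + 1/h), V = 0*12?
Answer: sqrt(4461)/4461 ≈ 0.014972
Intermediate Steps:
h = 1/5 (h = 4*(1/20) = 1/5 ≈ 0.20000)
V = 0
j = 0 (j = 0*(1*(-6) + 1/(1/5)) = 0*(-6 + 5) = 0*(-1) = 0)
S = 0
sqrt(S + 1/(4714 - 253)) = sqrt(0 + 1/(4714 - 253)) = sqrt(0 + 1/4461) = sqrt(1/4461) = sqrt(4461)/4461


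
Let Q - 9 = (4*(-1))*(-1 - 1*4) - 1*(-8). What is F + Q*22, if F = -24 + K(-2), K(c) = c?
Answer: 788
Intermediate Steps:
Q = 37 (Q = 9 + ((4*(-1))*(-1 - 1*4) - 1*(-8)) = 9 + (-4*(-1 - 4) + 8) = 9 + (-4*(-5) + 8) = 9 + (20 + 8) = 9 + 28 = 37)
F = -26 (F = -24 - 2 = -26)
F + Q*22 = -26 + 37*22 = -26 + 814 = 788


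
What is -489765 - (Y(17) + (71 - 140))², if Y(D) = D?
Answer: -492469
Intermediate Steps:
-489765 - (Y(17) + (71 - 140))² = -489765 - (17 + (71 - 140))² = -489765 - (17 - 69)² = -489765 - 1*(-52)² = -489765 - 1*2704 = -489765 - 2704 = -492469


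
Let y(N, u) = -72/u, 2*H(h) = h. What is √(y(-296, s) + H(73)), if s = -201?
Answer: √661826/134 ≈ 6.0711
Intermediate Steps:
H(h) = h/2
√(y(-296, s) + H(73)) = √(-72/(-201) + (½)*73) = √(-72*(-1/201) + 73/2) = √(24/67 + 73/2) = √(4939/134) = √661826/134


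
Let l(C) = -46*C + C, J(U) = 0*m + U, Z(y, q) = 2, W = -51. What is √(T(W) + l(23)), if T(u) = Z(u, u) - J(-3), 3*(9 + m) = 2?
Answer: I*√1030 ≈ 32.094*I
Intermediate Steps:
m = -25/3 (m = -9 + (⅓)*2 = -9 + ⅔ = -25/3 ≈ -8.3333)
J(U) = U (J(U) = 0*(-25/3) + U = 0 + U = U)
l(C) = -45*C
T(u) = 5 (T(u) = 2 - 1*(-3) = 2 + 3 = 5)
√(T(W) + l(23)) = √(5 - 45*23) = √(5 - 1035) = √(-1030) = I*√1030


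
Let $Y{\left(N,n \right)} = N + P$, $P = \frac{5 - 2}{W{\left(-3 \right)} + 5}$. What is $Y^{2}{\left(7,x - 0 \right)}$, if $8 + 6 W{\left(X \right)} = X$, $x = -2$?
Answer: $\frac{22801}{361} \approx 63.161$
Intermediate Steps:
$W{\left(X \right)} = - \frac{4}{3} + \frac{X}{6}$
$P = \frac{18}{19}$ ($P = \frac{5 - 2}{\left(- \frac{4}{3} + \frac{1}{6} \left(-3\right)\right) + 5} = \frac{3}{\left(- \frac{4}{3} - \frac{1}{2}\right) + 5} = \frac{3}{- \frac{11}{6} + 5} = \frac{3}{\frac{19}{6}} = 3 \cdot \frac{6}{19} = \frac{18}{19} \approx 0.94737$)
$Y{\left(N,n \right)} = \frac{18}{19} + N$ ($Y{\left(N,n \right)} = N + \frac{18}{19} = \frac{18}{19} + N$)
$Y^{2}{\left(7,x - 0 \right)} = \left(\frac{18}{19} + 7\right)^{2} = \left(\frac{151}{19}\right)^{2} = \frac{22801}{361}$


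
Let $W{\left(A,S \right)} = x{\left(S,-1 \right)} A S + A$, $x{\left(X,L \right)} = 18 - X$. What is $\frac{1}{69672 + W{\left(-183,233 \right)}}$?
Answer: $\frac{1}{9236874} \approx 1.0826 \cdot 10^{-7}$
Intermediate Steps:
$W{\left(A,S \right)} = A + A S \left(18 - S\right)$ ($W{\left(A,S \right)} = \left(18 - S\right) A S + A = A \left(18 - S\right) S + A = A S \left(18 - S\right) + A = A + A S \left(18 - S\right)$)
$\frac{1}{69672 + W{\left(-183,233 \right)}} = \frac{1}{69672 - - 183 \left(-1 + 233 \left(-18 + 233\right)\right)} = \frac{1}{69672 - - 183 \left(-1 + 233 \cdot 215\right)} = \frac{1}{69672 - - 183 \left(-1 + 50095\right)} = \frac{1}{69672 - \left(-183\right) 50094} = \frac{1}{69672 + 9167202} = \frac{1}{9236874}$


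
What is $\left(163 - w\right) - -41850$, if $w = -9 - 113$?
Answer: $42135$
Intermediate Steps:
$w = -122$
$\left(163 - w\right) - -41850 = \left(163 - -122\right) - -41850 = \left(163 + 122\right) + 41850 = 285 + 41850 = 42135$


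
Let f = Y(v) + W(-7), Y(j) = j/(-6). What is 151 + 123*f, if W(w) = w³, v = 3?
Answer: -84199/2 ≈ -42100.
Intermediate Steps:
Y(j) = -j/6 (Y(j) = j*(-⅙) = -j/6)
f = -687/2 (f = -⅙*3 + (-7)³ = -½ - 343 = -687/2 ≈ -343.50)
151 + 123*f = 151 + 123*(-687/2) = 151 - 84501/2 = -84199/2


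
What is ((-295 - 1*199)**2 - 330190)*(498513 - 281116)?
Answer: -18729621138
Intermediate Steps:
((-295 - 1*199)**2 - 330190)*(498513 - 281116) = ((-295 - 199)**2 - 330190)*217397 = ((-494)**2 - 330190)*217397 = (244036 - 330190)*217397 = -86154*217397 = -18729621138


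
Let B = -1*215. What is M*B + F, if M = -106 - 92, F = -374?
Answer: 42196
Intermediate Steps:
M = -198
B = -215
M*B + F = -198*(-215) - 374 = 42570 - 374 = 42196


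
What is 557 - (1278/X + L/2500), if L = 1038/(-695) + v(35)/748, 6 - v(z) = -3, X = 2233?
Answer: 146801885794307/263828950000 ≈ 556.43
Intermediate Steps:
v(z) = 9 (v(z) = 6 - 1*(-3) = 6 + 3 = 9)
L = -770169/519860 (L = 1038/(-695) + 9/748 = 1038*(-1/695) + 9*(1/748) = -1038/695 + 9/748 = -770169/519860 ≈ -1.4815)
557 - (1278/X + L/2500) = 557 - (1278/2233 - 770169/519860/2500) = 557 - (1278*(1/2233) - 770169/519860*1/2500) = 557 - (1278/2233 - 770169/1299650000) = 557 - 1*150839355693/263828950000 = 557 - 150839355693/263828950000 = 146801885794307/263828950000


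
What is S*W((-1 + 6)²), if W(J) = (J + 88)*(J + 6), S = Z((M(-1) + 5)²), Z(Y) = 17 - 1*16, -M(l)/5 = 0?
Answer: 3503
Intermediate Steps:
M(l) = 0 (M(l) = -5*0 = 0)
Z(Y) = 1 (Z(Y) = 17 - 16 = 1)
S = 1
W(J) = (6 + J)*(88 + J) (W(J) = (88 + J)*(6 + J) = (6 + J)*(88 + J))
S*W((-1 + 6)²) = 1*(528 + ((-1 + 6)²)² + 94*(-1 + 6)²) = 1*(528 + (5²)² + 94*5²) = 1*(528 + 25² + 94*25) = 1*(528 + 625 + 2350) = 1*3503 = 3503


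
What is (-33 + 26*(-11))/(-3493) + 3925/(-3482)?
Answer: -12599267/12162626 ≈ -1.0359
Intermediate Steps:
(-33 + 26*(-11))/(-3493) + 3925/(-3482) = (-33 - 286)*(-1/3493) + 3925*(-1/3482) = -319*(-1/3493) - 3925/3482 = 319/3493 - 3925/3482 = -12599267/12162626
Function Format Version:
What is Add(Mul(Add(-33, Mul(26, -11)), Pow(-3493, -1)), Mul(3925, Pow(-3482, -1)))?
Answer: Rational(-12599267, 12162626) ≈ -1.0359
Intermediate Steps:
Add(Mul(Add(-33, Mul(26, -11)), Pow(-3493, -1)), Mul(3925, Pow(-3482, -1))) = Add(Mul(Add(-33, -286), Rational(-1, 3493)), Mul(3925, Rational(-1, 3482))) = Add(Mul(-319, Rational(-1, 3493)), Rational(-3925, 3482)) = Add(Rational(319, 3493), Rational(-3925, 3482)) = Rational(-12599267, 12162626)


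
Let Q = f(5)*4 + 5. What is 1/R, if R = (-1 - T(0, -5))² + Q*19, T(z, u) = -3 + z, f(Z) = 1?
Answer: 1/175 ≈ 0.0057143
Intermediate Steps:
Q = 9 (Q = 1*4 + 5 = 4 + 5 = 9)
R = 175 (R = (-1 - (-3 + 0))² + 9*19 = (-1 - 1*(-3))² + 171 = (-1 + 3)² + 171 = 2² + 171 = 4 + 171 = 175)
1/R = 1/175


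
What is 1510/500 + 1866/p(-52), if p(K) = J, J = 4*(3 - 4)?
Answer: -11587/25 ≈ -463.48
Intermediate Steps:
J = -4 (J = 4*(-1) = -4)
p(K) = -4
1510/500 + 1866/p(-52) = 1510/500 + 1866/(-4) = 1510*(1/500) + 1866*(-1/4) = 151/50 - 933/2 = -11587/25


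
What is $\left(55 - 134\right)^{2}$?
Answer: $6241$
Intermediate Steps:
$\left(55 - 134\right)^{2} = \left(-79\right)^{2} = 6241$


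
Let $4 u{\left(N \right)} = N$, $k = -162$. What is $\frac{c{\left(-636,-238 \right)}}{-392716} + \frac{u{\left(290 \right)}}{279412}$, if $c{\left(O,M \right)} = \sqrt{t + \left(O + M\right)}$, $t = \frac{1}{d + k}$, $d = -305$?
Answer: $\frac{145}{558824} - \frac{9 i \sqrt{2353213}}{183398372} \approx 0.00025947 - 7.528 \cdot 10^{-5} i$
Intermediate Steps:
$u{\left(N \right)} = \frac{N}{4}$
$t = - \frac{1}{467}$ ($t = \frac{1}{-305 - 162} = \frac{1}{-467} = - \frac{1}{467} \approx -0.0021413$)
$c{\left(O,M \right)} = \sqrt{- \frac{1}{467} + M + O}$ ($c{\left(O,M \right)} = \sqrt{- \frac{1}{467} + \left(O + M\right)} = \sqrt{- \frac{1}{467} + \left(M + O\right)} = \sqrt{- \frac{1}{467} + M + O}$)
$\frac{c{\left(-636,-238 \right)}}{-392716} + \frac{u{\left(290 \right)}}{279412} = \frac{\frac{1}{467} \sqrt{-467 + 218089 \left(-238\right) + 218089 \left(-636\right)}}{-392716} + \frac{\frac{1}{4} \cdot 290}{279412} = \frac{\sqrt{-467 - 51905182 - 138704604}}{467} \left(- \frac{1}{392716}\right) + \frac{145}{2} \cdot \frac{1}{279412} = \frac{\sqrt{-190610253}}{467} \left(- \frac{1}{392716}\right) + \frac{145}{558824} = \frac{9 i \sqrt{2353213}}{467} \left(- \frac{1}{392716}\right) + \frac{145}{558824} = - \frac{9 i \sqrt{2353213}}{183398372} + \frac{145}{558824} = \frac{145}{558824} - \frac{9 i \sqrt{2353213}}{183398372}$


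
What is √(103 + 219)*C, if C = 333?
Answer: 333*√322 ≈ 5975.5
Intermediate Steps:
√(103 + 219)*C = √(103 + 219)*333 = √322*333 = 333*√322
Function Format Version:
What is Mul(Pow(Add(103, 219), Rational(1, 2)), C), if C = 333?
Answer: Mul(333, Pow(322, Rational(1, 2))) ≈ 5975.5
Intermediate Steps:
Mul(Pow(Add(103, 219), Rational(1, 2)), C) = Mul(Pow(Add(103, 219), Rational(1, 2)), 333) = Mul(Pow(322, Rational(1, 2)), 333) = Mul(333, Pow(322, Rational(1, 2)))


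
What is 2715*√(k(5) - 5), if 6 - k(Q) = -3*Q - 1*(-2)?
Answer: 2715*√14 ≈ 10159.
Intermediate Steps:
k(Q) = 4 + 3*Q (k(Q) = 6 - (-3*Q - 1*(-2)) = 6 - (-3*Q + 2) = 6 - (2 - 3*Q) = 6 + (-2 + 3*Q) = 4 + 3*Q)
2715*√(k(5) - 5) = 2715*√((4 + 3*5) - 5) = 2715*√((4 + 15) - 5) = 2715*√(19 - 5) = 2715*√14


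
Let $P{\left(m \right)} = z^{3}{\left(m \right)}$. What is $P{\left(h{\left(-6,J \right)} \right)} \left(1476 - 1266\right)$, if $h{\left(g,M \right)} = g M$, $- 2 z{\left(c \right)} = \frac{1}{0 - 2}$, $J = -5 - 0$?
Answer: $\frac{105}{32} \approx 3.2813$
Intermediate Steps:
$J = -5$ ($J = -5 + 0 = -5$)
$z{\left(c \right)} = \frac{1}{4}$ ($z{\left(c \right)} = - \frac{1}{2 \left(0 - 2\right)} = - \frac{1}{2 \left(-2\right)} = \left(- \frac{1}{2}\right) \left(- \frac{1}{2}\right) = \frac{1}{4}$)
$h{\left(g,M \right)} = M g$
$P{\left(m \right)} = \frac{1}{64}$ ($P{\left(m \right)} = \left(\frac{1}{4}\right)^{3} = \frac{1}{64}$)
$P{\left(h{\left(-6,J \right)} \right)} \left(1476 - 1266\right) = \frac{1476 - 1266}{64} = \frac{1}{64} \cdot 210 = \frac{105}{32}$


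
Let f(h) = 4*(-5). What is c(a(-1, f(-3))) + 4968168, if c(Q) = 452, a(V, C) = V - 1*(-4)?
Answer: 4968620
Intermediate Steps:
f(h) = -20
a(V, C) = 4 + V (a(V, C) = V + 4 = 4 + V)
c(a(-1, f(-3))) + 4968168 = 452 + 4968168 = 4968620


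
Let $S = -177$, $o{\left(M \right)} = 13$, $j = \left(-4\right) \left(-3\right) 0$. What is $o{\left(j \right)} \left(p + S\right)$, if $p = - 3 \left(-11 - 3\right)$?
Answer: $-1755$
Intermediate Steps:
$j = 0$ ($j = 12 \cdot 0 = 0$)
$p = 42$ ($p = \left(-3\right) \left(-14\right) = 42$)
$o{\left(j \right)} \left(p + S\right) = 13 \left(42 - 177\right) = 13 \left(-135\right) = -1755$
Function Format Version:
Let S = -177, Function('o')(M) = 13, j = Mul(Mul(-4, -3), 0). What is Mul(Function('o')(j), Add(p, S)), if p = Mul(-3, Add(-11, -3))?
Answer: -1755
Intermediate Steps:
j = 0 (j = Mul(12, 0) = 0)
p = 42 (p = Mul(-3, -14) = 42)
Mul(Function('o')(j), Add(p, S)) = Mul(13, Add(42, -177)) = Mul(13, -135) = -1755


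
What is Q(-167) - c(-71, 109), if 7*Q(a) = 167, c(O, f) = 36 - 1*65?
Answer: 370/7 ≈ 52.857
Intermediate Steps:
c(O, f) = -29 (c(O, f) = 36 - 65 = -29)
Q(a) = 167/7 (Q(a) = (⅐)*167 = 167/7)
Q(-167) - c(-71, 109) = 167/7 - 1*(-29) = 167/7 + 29 = 370/7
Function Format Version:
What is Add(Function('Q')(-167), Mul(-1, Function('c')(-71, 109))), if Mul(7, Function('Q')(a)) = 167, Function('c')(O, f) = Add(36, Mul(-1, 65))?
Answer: Rational(370, 7) ≈ 52.857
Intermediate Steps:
Function('c')(O, f) = -29 (Function('c')(O, f) = Add(36, -65) = -29)
Function('Q')(a) = Rational(167, 7) (Function('Q')(a) = Mul(Rational(1, 7), 167) = Rational(167, 7))
Add(Function('Q')(-167), Mul(-1, Function('c')(-71, 109))) = Add(Rational(167, 7), Mul(-1, -29)) = Add(Rational(167, 7), 29) = Rational(370, 7)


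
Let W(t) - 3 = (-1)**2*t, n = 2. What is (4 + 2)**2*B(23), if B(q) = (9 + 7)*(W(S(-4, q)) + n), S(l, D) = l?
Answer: 576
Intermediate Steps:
W(t) = 3 + t (W(t) = 3 + (-1)**2*t = 3 + 1*t = 3 + t)
B(q) = 16 (B(q) = (9 + 7)*((3 - 4) + 2) = 16*(-1 + 2) = 16*1 = 16)
(4 + 2)**2*B(23) = (4 + 2)**2*16 = 6**2*16 = 36*16 = 576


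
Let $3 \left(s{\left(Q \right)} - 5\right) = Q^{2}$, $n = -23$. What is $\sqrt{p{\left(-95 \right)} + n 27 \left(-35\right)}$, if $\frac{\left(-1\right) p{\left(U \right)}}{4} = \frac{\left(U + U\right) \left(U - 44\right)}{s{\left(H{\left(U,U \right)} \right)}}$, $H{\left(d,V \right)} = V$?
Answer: $\frac{\sqrt{1108346262}}{226} \approx 147.31$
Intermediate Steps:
$s{\left(Q \right)} = 5 + \frac{Q^{2}}{3}$
$p{\left(U \right)} = - \frac{8 U \left(-44 + U\right)}{5 + \frac{U^{2}}{3}}$ ($p{\left(U \right)} = - 4 \frac{\left(U + U\right) \left(U - 44\right)}{5 + \frac{U^{2}}{3}} = - 4 \frac{2 U \left(-44 + U\right)}{5 + \frac{U^{2}}{3}} = - \frac{8 U \left(-44 + U\right)}{5 + \frac{U^{2}}{3}}$)
$\sqrt{p{\left(-95 \right)} + n 27 \left(-35\right)} = \sqrt{24 \left(-95\right) \frac{1}{15 + \left(-95\right)^{2}} \left(44 - -95\right) + \left(-23\right) 27 \left(-35\right)} = \sqrt{24 \left(-95\right) \frac{1}{15 + 9025} \left(44 + 95\right) - -21735} = \sqrt{24 \left(-95\right) \frac{1}{9040} \cdot 139 + 21735} = \sqrt{- \frac{7923}{226} + 21735} = \sqrt{\frac{4904187}{226}} = \frac{\sqrt{1108346262}}{226}$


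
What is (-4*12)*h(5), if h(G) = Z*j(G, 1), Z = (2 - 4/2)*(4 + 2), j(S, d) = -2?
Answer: 0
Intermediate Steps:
Z = 0 (Z = (2 - 4*½)*6 = (2 - 2)*6 = 0*6 = 0)
h(G) = 0 (h(G) = 0*(-2) = 0)
(-4*12)*h(5) = -4*12*0 = -48*0 = 0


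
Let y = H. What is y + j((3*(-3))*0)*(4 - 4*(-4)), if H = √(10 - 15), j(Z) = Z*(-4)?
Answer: I*√5 ≈ 2.2361*I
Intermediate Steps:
j(Z) = -4*Z
H = I*√5 (H = √(-5) = I*√5 ≈ 2.2361*I)
y = I*√5 ≈ 2.2361*I
y + j((3*(-3))*0)*(4 - 4*(-4)) = I*√5 + (-4*3*(-3)*0)*(4 - 4*(-4)) = I*√5 + (-(-36)*0)*(4 + 16) = I*√5 - 4*0*20 = I*√5 + 0*20 = I*√5 + 0 = I*√5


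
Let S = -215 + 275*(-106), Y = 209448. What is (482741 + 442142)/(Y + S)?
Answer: 924883/180083 ≈ 5.1359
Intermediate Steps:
S = -29365 (S = -215 - 29150 = -29365)
(482741 + 442142)/(Y + S) = (482741 + 442142)/(209448 - 29365) = 924883/180083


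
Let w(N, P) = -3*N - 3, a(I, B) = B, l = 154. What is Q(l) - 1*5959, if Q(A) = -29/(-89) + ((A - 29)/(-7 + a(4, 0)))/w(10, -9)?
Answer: -122493257/20559 ≈ -5958.1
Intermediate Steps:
w(N, P) = -3 - 3*N
Q(A) = 4118/20559 + A/231 (Q(A) = -29/(-89) + ((A - 29)/(-7 + 0))/(-3 - 3*10) = -29*(-1/89) + ((-29 + A)/(-7))/(-3 - 30) = 29/89 + ((-29 + A)*(-1/7))/(-33) = 29/89 + (29/7 - A/7)*(-1/33) = 29/89 + (-29/231 + A/231) = 4118/20559 + A/231)
Q(l) - 1*5959 = (4118/20559 + (1/231)*154) - 1*5959 = (4118/20559 + 2/3) - 5959 = 17824/20559 - 5959 = -122493257/20559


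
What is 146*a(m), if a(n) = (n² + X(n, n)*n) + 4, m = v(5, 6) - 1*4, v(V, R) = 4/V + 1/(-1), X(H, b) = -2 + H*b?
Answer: -803876/125 ≈ -6431.0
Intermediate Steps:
v(V, R) = -1 + 4/V (v(V, R) = 4/V + 1*(-1) = 4/V - 1 = -1 + 4/V)
m = -21/5 (m = (4 - 1*5)/5 - 1*4 = (4 - 5)/5 - 4 = (⅕)*(-1) - 4 = -⅕ - 4 = -21/5 ≈ -4.2000)
a(n) = 4 + n² + n*(-2 + n²) (a(n) = (n² + (-2 + n*n)*n) + 4 = (n² + (-2 + n²)*n) + 4 = (n² + n*(-2 + n²)) + 4 = 4 + n² + n*(-2 + n²))
146*a(m) = 146*(4 + (-21/5)² - 21*(-2 + (-21/5)²)/5) = 146*(4 + 441/25 - 21*(-2 + 441/25)/5) = 146*(4 + 441/25 - 21/5*391/25) = 146*(4 + 441/25 - 8211/125) = 146*(-5506/125) = -803876/125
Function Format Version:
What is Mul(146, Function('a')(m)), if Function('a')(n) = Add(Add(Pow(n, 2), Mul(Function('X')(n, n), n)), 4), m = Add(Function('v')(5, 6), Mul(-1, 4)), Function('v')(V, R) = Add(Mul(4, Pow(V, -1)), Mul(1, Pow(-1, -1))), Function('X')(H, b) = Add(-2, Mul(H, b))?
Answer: Rational(-803876, 125) ≈ -6431.0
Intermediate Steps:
Function('v')(V, R) = Add(-1, Mul(4, Pow(V, -1))) (Function('v')(V, R) = Add(Mul(4, Pow(V, -1)), Mul(1, -1)) = Add(Mul(4, Pow(V, -1)), -1) = Add(-1, Mul(4, Pow(V, -1))))
m = Rational(-21, 5) (m = Add(Mul(Pow(5, -1), Add(4, Mul(-1, 5))), Mul(-1, 4)) = Add(Mul(Rational(1, 5), Add(4, -5)), -4) = Add(Mul(Rational(1, 5), -1), -4) = Add(Rational(-1, 5), -4) = Rational(-21, 5) ≈ -4.2000)
Function('a')(n) = Add(4, Pow(n, 2), Mul(n, Add(-2, Pow(n, 2)))) (Function('a')(n) = Add(Add(Pow(n, 2), Mul(Add(-2, Mul(n, n)), n)), 4) = Add(Add(Pow(n, 2), Mul(Add(-2, Pow(n, 2)), n)), 4) = Add(Add(Pow(n, 2), Mul(n, Add(-2, Pow(n, 2)))), 4) = Add(4, Pow(n, 2), Mul(n, Add(-2, Pow(n, 2)))))
Mul(146, Function('a')(m)) = Mul(146, Add(4, Pow(Rational(-21, 5), 2), Mul(Rational(-21, 5), Add(-2, Pow(Rational(-21, 5), 2))))) = Mul(146, Add(4, Rational(441, 25), Mul(Rational(-21, 5), Add(-2, Rational(441, 25))))) = Mul(146, Add(4, Rational(441, 25), Mul(Rational(-21, 5), Rational(391, 25)))) = Mul(146, Add(4, Rational(441, 25), Rational(-8211, 125))) = Mul(146, Rational(-5506, 125)) = Rational(-803876, 125)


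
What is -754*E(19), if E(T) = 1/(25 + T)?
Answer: -377/22 ≈ -17.136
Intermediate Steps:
-754*E(19) = -754/(25 + 19) = -754/44 = -754*1/44 = -377/22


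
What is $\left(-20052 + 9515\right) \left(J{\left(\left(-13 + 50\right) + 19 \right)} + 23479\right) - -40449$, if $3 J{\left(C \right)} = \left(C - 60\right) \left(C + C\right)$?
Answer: $- \frac{737352746}{3} \approx -2.4578 \cdot 10^{8}$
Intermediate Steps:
$J{\left(C \right)} = \frac{2 C \left(-60 + C\right)}{3}$ ($J{\left(C \right)} = \frac{\left(C - 60\right) \left(C + C\right)}{3} = \frac{\left(-60 + C\right) 2 C}{3} = \frac{2 C \left(-60 + C\right)}{3}$)
$\left(-20052 + 9515\right) \left(J{\left(\left(-13 + 50\right) + 19 \right)} + 23479\right) - -40449 = \left(-20052 + 9515\right) \left(\frac{2 \left(\left(-13 + 50\right) + 19\right) \left(-60 + \left(\left(-13 + 50\right) + 19\right)\right)}{3} + 23479\right) - -40449 = - 10537 \left(\frac{2 \left(37 + 19\right) \left(-60 + \left(37 + 19\right)\right)}{3} + 23479\right) + 40449 = - 10537 \left(\frac{2}{3} \cdot 56 \left(-60 + 56\right) + 23479\right) + 40449 = - 10537 \left(\frac{2}{3} \cdot 56 \left(-4\right) + 23479\right) + 40449 = - 10537 \left(- \frac{448}{3} + 23479\right) + 40449 = \left(-10537\right) \frac{69989}{3} + 40449 = - \frac{737474093}{3} + 40449 = - \frac{737352746}{3}$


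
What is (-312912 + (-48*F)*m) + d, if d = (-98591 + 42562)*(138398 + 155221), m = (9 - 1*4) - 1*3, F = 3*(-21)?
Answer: -16451485815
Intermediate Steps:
F = -63
m = 2 (m = (9 - 4) - 3 = 5 - 3 = 2)
d = -16451178951 (d = -56029*293619 = -16451178951)
(-312912 + (-48*F)*m) + d = (-312912 - 48*(-63)*2) - 16451178951 = (-312912 + 3024*2) - 16451178951 = (-312912 + 6048) - 16451178951 = -306864 - 16451178951 = -16451485815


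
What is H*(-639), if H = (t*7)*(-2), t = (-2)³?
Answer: -71568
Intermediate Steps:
t = -8
H = 112 (H = -8*7*(-2) = -56*(-2) = 112)
H*(-639) = 112*(-639) = -71568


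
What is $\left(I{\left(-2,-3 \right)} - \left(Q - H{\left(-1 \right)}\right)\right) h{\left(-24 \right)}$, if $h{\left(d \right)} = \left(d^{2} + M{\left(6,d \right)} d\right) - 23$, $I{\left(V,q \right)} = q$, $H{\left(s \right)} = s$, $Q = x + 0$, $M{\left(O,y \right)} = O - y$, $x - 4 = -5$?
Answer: $501$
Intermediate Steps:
$x = -1$ ($x = 4 - 5 = -1$)
$Q = -1$ ($Q = -1 + 0 = -1$)
$h{\left(d \right)} = -23 + d^{2} + d \left(6 - d\right)$ ($h{\left(d \right)} = \left(d^{2} + \left(6 - d\right) d\right) - 23 = \left(d^{2} + d \left(6 - d\right)\right) - 23 = -23 + d^{2} + d \left(6 - d\right)$)
$\left(I{\left(-2,-3 \right)} - \left(Q - H{\left(-1 \right)}\right)\right) h{\left(-24 \right)} = \left(-3 - \left(-1 - -1\right)\right) \left(-23 + 6 \left(-24\right)\right) = \left(-3 - \left(-1 + 1\right)\right) \left(-23 - 144\right) = \left(-3 - 0\right) \left(-167\right) = \left(-3 + 0\right) \left(-167\right) = \left(-3\right) \left(-167\right) = 501$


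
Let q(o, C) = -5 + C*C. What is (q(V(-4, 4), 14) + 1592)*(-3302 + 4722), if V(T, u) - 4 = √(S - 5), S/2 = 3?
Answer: 2531860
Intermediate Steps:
S = 6 (S = 2*3 = 6)
V(T, u) = 5 (V(T, u) = 4 + √(6 - 5) = 4 + √1 = 4 + 1 = 5)
q(o, C) = -5 + C²
(q(V(-4, 4), 14) + 1592)*(-3302 + 4722) = ((-5 + 14²) + 1592)*(-3302 + 4722) = ((-5 + 196) + 1592)*1420 = (191 + 1592)*1420 = 1783*1420 = 2531860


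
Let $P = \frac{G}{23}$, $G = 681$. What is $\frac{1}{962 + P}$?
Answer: $\frac{23}{22807} \approx 0.0010085$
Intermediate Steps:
$P = \frac{681}{23} \approx 29.609$
$\frac{1}{962 + P} = \frac{1}{962 + \frac{681}{23}} = \frac{1}{\frac{22807}{23}} = \frac{23}{22807}$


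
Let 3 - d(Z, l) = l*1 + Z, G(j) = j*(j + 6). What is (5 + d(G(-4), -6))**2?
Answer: 484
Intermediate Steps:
G(j) = j*(6 + j)
d(Z, l) = 3 - Z - l (d(Z, l) = 3 - (l*1 + Z) = 3 - (l + Z) = 3 - (Z + l) = 3 + (-Z - l) = 3 - Z - l)
(5 + d(G(-4), -6))**2 = (5 + (3 - (-4)*(6 - 4) - 1*(-6)))**2 = (5 + (3 - (-4)*2 + 6))**2 = (5 + (3 - 1*(-8) + 6))**2 = (5 + (3 + 8 + 6))**2 = (5 + 17)**2 = 22**2 = 484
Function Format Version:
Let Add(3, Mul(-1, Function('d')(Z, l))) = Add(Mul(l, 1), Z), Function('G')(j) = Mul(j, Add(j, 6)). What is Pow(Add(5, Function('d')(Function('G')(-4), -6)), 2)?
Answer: 484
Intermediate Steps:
Function('G')(j) = Mul(j, Add(6, j))
Function('d')(Z, l) = Add(3, Mul(-1, Z), Mul(-1, l)) (Function('d')(Z, l) = Add(3, Mul(-1, Add(Mul(l, 1), Z))) = Add(3, Mul(-1, Add(l, Z))) = Add(3, Mul(-1, Add(Z, l))) = Add(3, Add(Mul(-1, Z), Mul(-1, l))) = Add(3, Mul(-1, Z), Mul(-1, l)))
Pow(Add(5, Function('d')(Function('G')(-4), -6)), 2) = Pow(Add(5, Add(3, Mul(-1, Mul(-4, Add(6, -4))), Mul(-1, -6))), 2) = Pow(Add(5, Add(3, Mul(-1, Mul(-4, 2)), 6)), 2) = Pow(Add(5, Add(3, Mul(-1, -8), 6)), 2) = Pow(Add(5, Add(3, 8, 6)), 2) = Pow(Add(5, 17), 2) = Pow(22, 2) = 484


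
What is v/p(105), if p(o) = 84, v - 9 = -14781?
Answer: -1231/7 ≈ -175.86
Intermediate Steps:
v = -14772 (v = 9 - 14781 = -14772)
v/p(105) = -14772/84 = -14772*1/84 = -1231/7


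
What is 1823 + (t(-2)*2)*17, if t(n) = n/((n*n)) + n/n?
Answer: 1840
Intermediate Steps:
t(n) = 1 + 1/n (t(n) = n/(n²) + 1 = n/n² + 1 = 1/n + 1 = 1 + 1/n)
1823 + (t(-2)*2)*17 = 1823 + (((1 - 2)/(-2))*2)*17 = 1823 + (-½*(-1)*2)*17 = 1823 + ((½)*2)*17 = 1823 + 1*17 = 1823 + 17 = 1840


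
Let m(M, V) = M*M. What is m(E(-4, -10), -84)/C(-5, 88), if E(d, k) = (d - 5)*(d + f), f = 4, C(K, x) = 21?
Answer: 0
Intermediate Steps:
E(d, k) = (-5 + d)*(4 + d) (E(d, k) = (d - 5)*(d + 4) = (-5 + d)*(4 + d))
m(M, V) = M²
m(E(-4, -10), -84)/C(-5, 88) = (-20 + (-4)² - 1*(-4))²/21 = (-20 + 16 + 4)²*(1/21) = 0²*(1/21) = 0*(1/21) = 0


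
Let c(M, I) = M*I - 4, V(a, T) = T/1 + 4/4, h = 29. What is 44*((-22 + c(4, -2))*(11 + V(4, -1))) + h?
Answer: -16427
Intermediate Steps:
V(a, T) = 1 + T (V(a, T) = T*1 + 4*(¼) = T + 1 = 1 + T)
c(M, I) = -4 + I*M (c(M, I) = I*M - 4 = -4 + I*M)
44*((-22 + c(4, -2))*(11 + V(4, -1))) + h = 44*((-22 + (-4 - 2*4))*(11 + (1 - 1))) + 29 = 44*((-22 + (-4 - 8))*(11 + 0)) + 29 = 44*((-22 - 12)*11) + 29 = 44*(-34*11) + 29 = 44*(-374) + 29 = -16456 + 29 = -16427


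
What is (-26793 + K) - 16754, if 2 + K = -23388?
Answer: -66937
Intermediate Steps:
K = -23390 (K = -2 - 23388 = -23390)
(-26793 + K) - 16754 = (-26793 - 23390) - 16754 = -50183 - 16754 = -66937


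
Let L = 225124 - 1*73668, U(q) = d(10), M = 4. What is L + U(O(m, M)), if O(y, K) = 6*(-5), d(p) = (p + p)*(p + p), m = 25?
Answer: 151856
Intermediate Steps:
d(p) = 4*p² (d(p) = (2*p)*(2*p) = 4*p²)
O(y, K) = -30
U(q) = 400 (U(q) = 4*10² = 4*100 = 400)
L = 151456 (L = 225124 - 73668 = 151456)
L + U(O(m, M)) = 151456 + 400 = 151856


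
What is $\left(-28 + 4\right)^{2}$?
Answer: $576$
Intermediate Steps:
$\left(-28 + 4\right)^{2} = \left(-24\right)^{2} = 576$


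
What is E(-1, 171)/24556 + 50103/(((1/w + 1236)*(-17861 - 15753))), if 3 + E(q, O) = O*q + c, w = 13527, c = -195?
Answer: -842189889069/51881935634452 ≈ -0.016233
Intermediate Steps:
E(q, O) = -198 + O*q (E(q, O) = -3 + (O*q - 195) = -3 + (-195 + O*q) = -198 + O*q)
E(-1, 171)/24556 + 50103/(((1/w + 1236)*(-17861 - 15753))) = (-198 + 171*(-1))/24556 + 50103/(((1/13527 + 1236)*(-17861 - 15753))) = (-198 - 171)*(1/24556) + 50103/(((1/13527 + 1236)*(-33614))) = -369*1/24556 + 50103/(((16719373/13527)*(-33614))) = -369/24556 + 50103/(-562005004022/13527) = -369/24556 + 50103*(-13527/562005004022) = -369/24556 - 35670699/29579210738 = -842189889069/51881935634452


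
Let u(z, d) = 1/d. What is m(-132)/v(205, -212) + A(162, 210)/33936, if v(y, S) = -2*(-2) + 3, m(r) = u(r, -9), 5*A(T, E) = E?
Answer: -745/50904 ≈ -0.014635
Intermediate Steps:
A(T, E) = E/5
m(r) = -⅑ (m(r) = 1/(-9) = -⅑)
v(y, S) = 7 (v(y, S) = 4 + 3 = 7)
m(-132)/v(205, -212) + A(162, 210)/33936 = -⅑/7 + ((⅕)*210)/33936 = -⅑*⅐ + 42*(1/33936) = -1/63 + 1/808 = -745/50904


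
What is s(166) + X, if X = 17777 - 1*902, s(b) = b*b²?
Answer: 4591171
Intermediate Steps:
s(b) = b³
X = 16875 (X = 17777 - 902 = 16875)
s(166) + X = 166³ + 16875 = 4574296 + 16875 = 4591171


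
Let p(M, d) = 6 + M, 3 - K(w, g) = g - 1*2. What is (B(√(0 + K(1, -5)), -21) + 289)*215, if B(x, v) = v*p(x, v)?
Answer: 35045 - 4515*√10 ≈ 20767.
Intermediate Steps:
K(w, g) = 5 - g (K(w, g) = 3 - (g - 1*2) = 3 - (g - 2) = 3 - (-2 + g) = 3 + (2 - g) = 5 - g)
B(x, v) = v*(6 + x)
(B(√(0 + K(1, -5)), -21) + 289)*215 = (-21*(6 + √(0 + (5 - 1*(-5)))) + 289)*215 = (-21*(6 + √(0 + (5 + 5))) + 289)*215 = (-21*(6 + √(0 + 10)) + 289)*215 = (-21*(6 + √10) + 289)*215 = ((-126 - 21*√10) + 289)*215 = (163 - 21*√10)*215 = 35045 - 4515*√10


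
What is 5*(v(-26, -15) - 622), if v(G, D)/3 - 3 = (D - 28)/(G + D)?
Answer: -125020/41 ≈ -3049.3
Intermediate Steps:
v(G, D) = 9 + 3*(-28 + D)/(D + G) (v(G, D) = 9 + 3*((D - 28)/(G + D)) = 9 + 3*((-28 + D)/(D + G)) = 9 + 3*(-28 + D)/(D + G))
5*(v(-26, -15) - 622) = 5*(3*(-28 + 3*(-26) + 4*(-15))/(-15 - 26) - 622) = 5*(3*(-28 - 78 - 60)/(-41) - 622) = 5*(3*(-1/41)*(-166) - 622) = 5*(498/41 - 622) = 5*(-25004/41) = -125020/41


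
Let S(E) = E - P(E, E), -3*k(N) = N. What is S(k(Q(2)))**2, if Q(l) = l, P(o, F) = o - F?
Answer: 4/9 ≈ 0.44444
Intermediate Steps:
k(N) = -N/3
S(E) = E (S(E) = E - (E - E) = E - 1*0 = E + 0 = E)
S(k(Q(2)))**2 = (-1/3*2)**2 = (-2/3)**2 = 4/9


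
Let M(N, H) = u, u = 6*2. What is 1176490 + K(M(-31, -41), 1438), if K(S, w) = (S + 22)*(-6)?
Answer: 1176286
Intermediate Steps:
u = 12
M(N, H) = 12
K(S, w) = -132 - 6*S (K(S, w) = (22 + S)*(-6) = -132 - 6*S)
1176490 + K(M(-31, -41), 1438) = 1176490 + (-132 - 6*12) = 1176490 + (-132 - 72) = 1176490 - 204 = 1176286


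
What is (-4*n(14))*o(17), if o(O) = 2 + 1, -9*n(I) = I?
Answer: 56/3 ≈ 18.667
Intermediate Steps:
n(I) = -I/9
o(O) = 3
(-4*n(14))*o(17) = -(-4)*14/9*3 = -4*(-14/9)*3 = (56/9)*3 = 56/3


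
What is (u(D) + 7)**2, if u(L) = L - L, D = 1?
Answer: 49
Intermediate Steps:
u(L) = 0
(u(D) + 7)**2 = (0 + 7)**2 = 7**2 = 49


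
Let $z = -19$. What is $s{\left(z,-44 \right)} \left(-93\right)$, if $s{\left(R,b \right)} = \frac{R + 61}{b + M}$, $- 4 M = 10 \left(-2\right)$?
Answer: $\frac{1302}{13} \approx 100.15$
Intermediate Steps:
$M = 5$ ($M = - \frac{10 \left(-2\right)}{4} = \left(- \frac{1}{4}\right) \left(-20\right) = 5$)
$s{\left(R,b \right)} = \frac{61 + R}{5 + b}$ ($s{\left(R,b \right)} = \frac{R + 61}{b + 5} = \frac{61 + R}{5 + b}$)
$s{\left(z,-44 \right)} \left(-93\right) = \frac{61 - 19}{5 - 44} \left(-93\right) = \frac{1}{-39} \cdot 42 \left(-93\right) = \left(- \frac{1}{39}\right) 42 \left(-93\right) = \left(- \frac{14}{13}\right) \left(-93\right) = \frac{1302}{13}$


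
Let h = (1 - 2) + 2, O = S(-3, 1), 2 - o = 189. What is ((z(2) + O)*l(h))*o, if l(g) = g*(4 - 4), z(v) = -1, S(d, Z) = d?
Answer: 0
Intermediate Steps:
o = -187 (o = 2 - 1*189 = 2 - 189 = -187)
O = -3
h = 1 (h = -1 + 2 = 1)
l(g) = 0 (l(g) = g*0 = 0)
((z(2) + O)*l(h))*o = ((-1 - 3)*0)*(-187) = -4*0*(-187) = 0*(-187) = 0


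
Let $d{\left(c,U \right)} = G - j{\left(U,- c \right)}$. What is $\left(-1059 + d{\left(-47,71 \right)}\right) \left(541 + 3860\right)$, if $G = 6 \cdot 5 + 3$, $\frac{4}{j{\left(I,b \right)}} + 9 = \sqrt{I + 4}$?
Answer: $-4489020 + 14670 \sqrt{3} \approx -4.4636 \cdot 10^{6}$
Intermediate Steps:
$j{\left(I,b \right)} = \frac{4}{-9 + \sqrt{4 + I}}$ ($j{\left(I,b \right)} = \frac{4}{-9 + \sqrt{I + 4}} = \frac{4}{-9 + \sqrt{4 + I}}$)
$G = 33$ ($G = 30 + 3 = 33$)
$d{\left(c,U \right)} = 33 - \frac{4}{-9 + \sqrt{4 + U}}$
$\left(-1059 + d{\left(-47,71 \right)}\right) \left(541 + 3860\right) = \left(-1059 + \frac{-301 + 33 \sqrt{4 + 71}}{-9 + \sqrt{4 + 71}}\right) \left(541 + 3860\right) = \left(-1059 + \frac{-301 + 33 \sqrt{75}}{-9 + \sqrt{75}}\right) 4401 = \left(-1059 + \frac{-301 + 33 \cdot 5 \sqrt{3}}{-9 + 5 \sqrt{3}}\right) 4401 = \left(-1059 + \frac{-301 + 165 \sqrt{3}}{-9 + 5 \sqrt{3}}\right) 4401 = -4660659 + \frac{4401 \left(-301 + 165 \sqrt{3}\right)}{-9 + 5 \sqrt{3}}$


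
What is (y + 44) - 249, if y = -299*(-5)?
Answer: 1290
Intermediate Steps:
y = 1495
(y + 44) - 249 = (1495 + 44) - 249 = 1539 - 249 = 1290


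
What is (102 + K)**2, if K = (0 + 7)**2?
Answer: 22801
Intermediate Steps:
K = 49 (K = 7**2 = 49)
(102 + K)**2 = (102 + 49)**2 = 151**2 = 22801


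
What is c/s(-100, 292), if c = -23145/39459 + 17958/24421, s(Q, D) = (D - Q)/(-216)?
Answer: -1290426093/15739261237 ≈ -0.081988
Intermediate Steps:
s(Q, D) = -D/216 + Q/216 (s(Q, D) = (D - Q)*(-1/216) = -D/216 + Q/216)
c = 47793559/321209413 (c = -23145*1/39459 + 17958*(1/24421) = -7715/13153 + 17958/24421 = 47793559/321209413 ≈ 0.14879)
c/s(-100, 292) = 47793559/(321209413*(-1/216*292 + (1/216)*(-100))) = 47793559/(321209413*(-73/54 - 25/54)) = 47793559/(321209413*(-49/27)) = (47793559/321209413)*(-27/49) = -1290426093/15739261237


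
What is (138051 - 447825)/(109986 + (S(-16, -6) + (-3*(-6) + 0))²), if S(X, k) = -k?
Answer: -51629/18427 ≈ -2.8018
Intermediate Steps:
(138051 - 447825)/(109986 + (S(-16, -6) + (-3*(-6) + 0))²) = (138051 - 447825)/(109986 + (-1*(-6) + (-3*(-6) + 0))²) = -309774/(109986 + (6 + (18 + 0))²) = -309774/(109986 + (6 + 18)²) = -309774/(109986 + 24²) = -309774/(109986 + 576) = -309774/110562 = -309774*1/110562 = -51629/18427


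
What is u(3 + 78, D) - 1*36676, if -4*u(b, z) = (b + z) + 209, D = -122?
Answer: -36718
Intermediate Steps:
u(b, z) = -209/4 - b/4 - z/4 (u(b, z) = -((b + z) + 209)/4 = -(209 + b + z)/4 = -209/4 - b/4 - z/4)
u(3 + 78, D) - 1*36676 = (-209/4 - (3 + 78)/4 - 1/4*(-122)) - 1*36676 = (-209/4 - 1/4*81 + 61/2) - 36676 = (-209/4 - 81/4 + 61/2) - 36676 = -42 - 36676 = -36718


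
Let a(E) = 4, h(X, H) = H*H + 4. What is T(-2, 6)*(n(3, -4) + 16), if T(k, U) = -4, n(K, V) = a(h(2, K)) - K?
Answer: -68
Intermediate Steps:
h(X, H) = 4 + H² (h(X, H) = H² + 4 = 4 + H²)
n(K, V) = 4 - K
T(-2, 6)*(n(3, -4) + 16) = -4*((4 - 1*3) + 16) = -4*((4 - 3) + 16) = -4*(1 + 16) = -4*17 = -68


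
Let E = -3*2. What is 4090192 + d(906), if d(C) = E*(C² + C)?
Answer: -840260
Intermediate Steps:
E = -6
d(C) = -6*C - 6*C² (d(C) = -6*(C² + C) = -6*(C + C²) = -6*C - 6*C²)
4090192 + d(906) = 4090192 - 6*906*(1 + 906) = 4090192 - 6*906*907 = 4090192 - 4930452 = -840260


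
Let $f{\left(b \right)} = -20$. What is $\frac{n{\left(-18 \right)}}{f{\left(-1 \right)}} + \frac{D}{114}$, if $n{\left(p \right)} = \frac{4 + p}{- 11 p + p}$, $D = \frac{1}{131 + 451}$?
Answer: $\frac{1439}{368600} \approx 0.003904$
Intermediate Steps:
$D = \frac{1}{582} \approx 0.0017182$
$n{\left(p \right)} = - \frac{4 + p}{10 p}$ ($n{\left(p \right)} = \frac{4 + p}{\left(-10\right) p} = \left(4 + p\right) \left(- \frac{1}{10 p}\right) = - \frac{4 + p}{10 p}$)
$\frac{n{\left(-18 \right)}}{f{\left(-1 \right)}} + \frac{D}{114} = \frac{\frac{1}{10} \frac{1}{-18} \left(-4 - -18\right)}{-20} + \frac{1}{582 \cdot 114} = \frac{1}{10} \left(- \frac{1}{18}\right) \left(-4 + 18\right) \left(- \frac{1}{20}\right) + \frac{1}{582} \cdot \frac{1}{114} = \frac{1}{10} \left(- \frac{1}{18}\right) 14 \left(- \frac{1}{20}\right) + \frac{1}{66348} = \left(- \frac{7}{90}\right) \left(- \frac{1}{20}\right) + \frac{1}{66348} = \frac{7}{1800} + \frac{1}{66348} = \frac{1439}{368600}$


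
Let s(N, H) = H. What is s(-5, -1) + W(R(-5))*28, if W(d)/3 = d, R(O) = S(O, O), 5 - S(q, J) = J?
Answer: 839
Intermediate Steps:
S(q, J) = 5 - J
R(O) = 5 - O
W(d) = 3*d
s(-5, -1) + W(R(-5))*28 = -1 + (3*(5 - 1*(-5)))*28 = -1 + (3*(5 + 5))*28 = -1 + (3*10)*28 = -1 + 30*28 = -1 + 840 = 839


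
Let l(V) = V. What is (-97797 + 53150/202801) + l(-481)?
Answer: -19930823528/202801 ≈ -98278.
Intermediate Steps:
(-97797 + 53150/202801) + l(-481) = (-97797 + 53150/202801) - 481 = -19833276247/202801 - 481 = -19930823528/202801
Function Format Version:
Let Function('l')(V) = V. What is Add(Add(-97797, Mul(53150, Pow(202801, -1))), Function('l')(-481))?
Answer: Rational(-19930823528, 202801) ≈ -98278.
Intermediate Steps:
Add(Add(-97797, Mul(53150, Pow(202801, -1))), Function('l')(-481)) = Add(Add(-97797, Mul(53150, Pow(202801, -1))), -481) = Add(Add(-97797, Mul(53150, Rational(1, 202801))), -481) = Add(Add(-97797, Rational(53150, 202801)), -481) = Add(Rational(-19833276247, 202801), -481) = Rational(-19930823528, 202801)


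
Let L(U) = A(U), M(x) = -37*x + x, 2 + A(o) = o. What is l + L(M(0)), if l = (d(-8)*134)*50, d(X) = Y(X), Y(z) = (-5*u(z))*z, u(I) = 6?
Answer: 1607998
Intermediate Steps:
A(o) = -2 + o
M(x) = -36*x
L(U) = -2 + U
Y(z) = -30*z (Y(z) = (-5*6)*z = -30*z)
d(X) = -30*X
l = 1608000 (l = (-30*(-8)*134)*50 = (240*134)*50 = 32160*50 = 1608000)
l + L(M(0)) = 1608000 + (-2 - 36*0) = 1608000 + (-2 + 0) = 1608000 - 2 = 1607998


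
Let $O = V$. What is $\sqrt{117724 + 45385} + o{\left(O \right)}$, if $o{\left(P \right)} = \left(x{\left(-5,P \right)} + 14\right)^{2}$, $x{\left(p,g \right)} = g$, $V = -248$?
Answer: $54756 + \sqrt{163109} \approx 55160.0$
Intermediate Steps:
$O = -248$
$o{\left(P \right)} = \left(14 + P\right)^{2}$ ($o{\left(P \right)} = \left(P + 14\right)^{2} = \left(14 + P\right)^{2}$)
$\sqrt{117724 + 45385} + o{\left(O \right)} = \sqrt{117724 + 45385} + \left(14 - 248\right)^{2} = \sqrt{163109} + \left(-234\right)^{2} = \sqrt{163109} + 54756 = 54756 + \sqrt{163109}$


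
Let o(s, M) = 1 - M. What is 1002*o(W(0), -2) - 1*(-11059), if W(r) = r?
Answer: 14065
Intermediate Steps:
1002*o(W(0), -2) - 1*(-11059) = 1002*(1 - 1*(-2)) - 1*(-11059) = 1002*(1 + 2) + 11059 = 1002*3 + 11059 = 3006 + 11059 = 14065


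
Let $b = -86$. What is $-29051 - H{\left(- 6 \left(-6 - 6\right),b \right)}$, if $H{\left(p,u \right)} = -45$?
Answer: $-29006$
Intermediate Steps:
$-29051 - H{\left(- 6 \left(-6 - 6\right),b \right)} = -29051 - -45 = -29051 + 45 = -29006$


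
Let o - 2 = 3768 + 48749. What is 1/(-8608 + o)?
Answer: 1/43911 ≈ 2.2773e-5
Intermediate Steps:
o = 52519 (o = 2 + (3768 + 48749) = 2 + 52517 = 52519)
1/(-8608 + o) = 1/(-8608 + 52519) = 1/43911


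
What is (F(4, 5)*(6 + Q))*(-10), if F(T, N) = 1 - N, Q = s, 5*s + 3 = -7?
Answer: 160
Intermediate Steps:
s = -2 (s = -⅗ + (⅕)*(-7) = -⅗ - 7/5 = -2)
Q = -2
(F(4, 5)*(6 + Q))*(-10) = ((1 - 1*5)*(6 - 2))*(-10) = ((1 - 5)*4)*(-10) = -4*4*(-10) = -16*(-10) = 160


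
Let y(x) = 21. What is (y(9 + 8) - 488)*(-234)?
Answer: 109278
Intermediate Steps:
(y(9 + 8) - 488)*(-234) = (21 - 488)*(-234) = -467*(-234) = 109278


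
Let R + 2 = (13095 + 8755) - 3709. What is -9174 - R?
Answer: -27313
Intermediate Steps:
R = 18139 (R = -2 + ((13095 + 8755) - 3709) = -2 + (21850 - 3709) = -2 + 18141 = 18139)
-9174 - R = -9174 - 1*18139 = -9174 - 18139 = -27313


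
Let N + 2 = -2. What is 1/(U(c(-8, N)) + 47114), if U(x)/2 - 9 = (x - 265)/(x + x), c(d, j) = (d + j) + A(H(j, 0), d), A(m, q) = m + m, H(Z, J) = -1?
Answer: 14/660127 ≈ 2.1208e-5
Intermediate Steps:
A(m, q) = 2*m
N = -4 (N = -2 - 2 = -4)
c(d, j) = -2 + d + j (c(d, j) = (d + j) + 2*(-1) = (d + j) - 2 = -2 + d + j)
U(x) = 18 + (-265 + x)/x (U(x) = 18 + 2*((x - 265)/(x + x)) = 18 + 2*((-265 + x)/((2*x))) = 18 + 2*((-265 + x)*(1/(2*x))) = 18 + 2*((-265 + x)/(2*x)) = 18 + (-265 + x)/x)
1/(U(c(-8, N)) + 47114) = 1/((19 - 265/(-2 - 8 - 4)) + 47114) = 1/((19 - 265/(-14)) + 47114) = 1/((19 - 265*(-1/14)) + 47114) = 1/((19 + 265/14) + 47114) = 1/(531/14 + 47114) = 1/(660127/14) = 14/660127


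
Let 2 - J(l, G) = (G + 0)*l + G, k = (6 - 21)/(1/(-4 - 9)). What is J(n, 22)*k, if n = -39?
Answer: 163410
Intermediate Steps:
k = 195 (k = -15/(1/(-13)) = -15/(-1/13) = -15*(-13) = 195)
J(l, G) = 2 - G - G*l (J(l, G) = 2 - ((G + 0)*l + G) = 2 - (G*l + G) = 2 - (G + G*l) = 2 + (-G - G*l) = 2 - G - G*l)
J(n, 22)*k = (2 - 1*22 - 1*22*(-39))*195 = (2 - 22 + 858)*195 = 838*195 = 163410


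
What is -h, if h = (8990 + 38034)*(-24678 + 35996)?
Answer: -532217632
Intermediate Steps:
h = 532217632 (h = 47024*11318 = 532217632)
-h = -1*532217632 = -532217632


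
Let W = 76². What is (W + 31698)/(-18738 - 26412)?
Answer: -18737/22575 ≈ -0.82999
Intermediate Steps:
W = 5776
(W + 31698)/(-18738 - 26412) = (5776 + 31698)/(-18738 - 26412) = 37474/(-45150) = 37474*(-1/45150) = -18737/22575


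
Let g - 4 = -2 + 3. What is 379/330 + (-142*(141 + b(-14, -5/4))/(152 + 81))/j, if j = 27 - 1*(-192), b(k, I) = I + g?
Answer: 2092708/2806485 ≈ 0.74567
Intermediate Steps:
g = 5 (g = 4 + (-2 + 3) = 4 + 1 = 5)
b(k, I) = 5 + I (b(k, I) = I + 5 = 5 + I)
j = 219 (j = 27 + 192 = 219)
379/330 + (-142*(141 + b(-14, -5/4))/(152 + 81))/j = 379/330 - 142*(141 + (5 - 5/4))/(152 + 81)/219 = 379*(1/330) - 142/(233/(141 + (5 - 5*¼)))*(1/219) = 379/330 - 142/(233/(141 + (5 - 5/4)))*(1/219) = 379/330 - 142/(233/(141 + 15/4))*(1/219) = 379/330 - 142/(233/(579/4))*(1/219) = 379/330 - 142/(233*(4/579))*(1/219) = 379/330 - 142/932/579*(1/219) = 379/330 - 142*579/932*(1/219) = 379/330 - 41109/466*1/219 = 379/330 - 13703/34018 = 2092708/2806485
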